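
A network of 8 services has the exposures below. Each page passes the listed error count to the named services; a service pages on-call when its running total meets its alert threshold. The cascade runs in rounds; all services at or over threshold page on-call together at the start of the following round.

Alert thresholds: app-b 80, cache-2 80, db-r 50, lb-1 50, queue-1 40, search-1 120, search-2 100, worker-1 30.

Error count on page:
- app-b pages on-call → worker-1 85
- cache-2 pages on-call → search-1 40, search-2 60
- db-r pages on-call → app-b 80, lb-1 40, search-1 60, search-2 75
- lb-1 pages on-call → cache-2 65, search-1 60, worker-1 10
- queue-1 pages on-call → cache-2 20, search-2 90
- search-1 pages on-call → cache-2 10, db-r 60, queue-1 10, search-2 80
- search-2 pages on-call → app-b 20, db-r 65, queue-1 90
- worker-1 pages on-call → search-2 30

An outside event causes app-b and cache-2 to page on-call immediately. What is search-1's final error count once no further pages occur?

Round 1 — app-b, cache-2 page on-call (initial).
  search-1: +40 → 40 < 120
  search-2: +60 → 60 < 100
  worker-1: +85 → 85 ≥ 30
Round 2 — worker-1 pages on-call.
  search-2: +30 → 90 < 100
No further pages.

40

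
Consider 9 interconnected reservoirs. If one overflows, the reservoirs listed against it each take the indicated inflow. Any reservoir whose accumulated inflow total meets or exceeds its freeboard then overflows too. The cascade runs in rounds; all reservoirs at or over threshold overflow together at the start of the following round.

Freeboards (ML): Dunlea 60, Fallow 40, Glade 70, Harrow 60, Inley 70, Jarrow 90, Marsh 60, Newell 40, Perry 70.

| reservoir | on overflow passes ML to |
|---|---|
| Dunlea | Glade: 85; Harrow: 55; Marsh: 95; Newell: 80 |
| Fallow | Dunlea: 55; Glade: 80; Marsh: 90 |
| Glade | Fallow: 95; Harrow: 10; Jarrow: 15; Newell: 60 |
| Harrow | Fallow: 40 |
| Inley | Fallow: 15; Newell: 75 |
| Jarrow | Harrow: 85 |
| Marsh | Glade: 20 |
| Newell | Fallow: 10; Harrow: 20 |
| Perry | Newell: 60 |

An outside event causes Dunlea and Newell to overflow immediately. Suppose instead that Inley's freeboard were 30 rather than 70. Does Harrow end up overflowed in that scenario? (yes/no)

yes

With Inley's freeboard at 30:
Round 1 — Dunlea, Newell overflow (initial).
  Fallow: +10 → 10 < 40
  Glade: +85 → 85 ≥ 70
  Harrow: +55+20 → 75 ≥ 60
  Marsh: +95 → 95 ≥ 60
Round 2 — Glade, Harrow, Marsh overflow.
  Fallow: +95+40 → 145 ≥ 40
  Jarrow: +15 → 15 < 90
Round 3 — Fallow overflows.
No further overflows.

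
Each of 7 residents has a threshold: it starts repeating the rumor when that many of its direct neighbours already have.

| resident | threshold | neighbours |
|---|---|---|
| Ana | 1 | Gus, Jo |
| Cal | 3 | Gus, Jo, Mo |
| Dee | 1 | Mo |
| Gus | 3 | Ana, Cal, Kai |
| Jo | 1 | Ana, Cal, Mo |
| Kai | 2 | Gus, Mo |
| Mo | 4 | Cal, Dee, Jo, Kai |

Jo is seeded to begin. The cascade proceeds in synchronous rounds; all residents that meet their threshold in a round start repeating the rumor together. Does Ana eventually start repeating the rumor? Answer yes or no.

Round 1 — Jo starts repeating the rumor (initial).
Round 2 — checking thresholds:
  Ana: 1 of 2 neighbours ≥ 1, starts repeating the rumor.
  Cal: 1 of 3 neighbours < 3, holds.
  Mo: 1 of 4 neighbours < 4, holds.
Round 3 — no new spreads; cascade stops.

yes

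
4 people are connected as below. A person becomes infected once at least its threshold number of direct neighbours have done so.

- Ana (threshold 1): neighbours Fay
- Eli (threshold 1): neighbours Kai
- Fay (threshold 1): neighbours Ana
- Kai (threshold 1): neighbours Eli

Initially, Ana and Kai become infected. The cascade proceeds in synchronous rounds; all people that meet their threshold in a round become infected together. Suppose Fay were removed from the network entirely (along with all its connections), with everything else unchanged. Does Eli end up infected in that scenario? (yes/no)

yes

With Fay removed:
Round 1 — Ana, Kai become infected (initial).
Round 2 — checking thresholds:
  Eli: 1 of 1 neighbours ≥ 1, becomes infected.
Round 3 — no new infections; cascade stops.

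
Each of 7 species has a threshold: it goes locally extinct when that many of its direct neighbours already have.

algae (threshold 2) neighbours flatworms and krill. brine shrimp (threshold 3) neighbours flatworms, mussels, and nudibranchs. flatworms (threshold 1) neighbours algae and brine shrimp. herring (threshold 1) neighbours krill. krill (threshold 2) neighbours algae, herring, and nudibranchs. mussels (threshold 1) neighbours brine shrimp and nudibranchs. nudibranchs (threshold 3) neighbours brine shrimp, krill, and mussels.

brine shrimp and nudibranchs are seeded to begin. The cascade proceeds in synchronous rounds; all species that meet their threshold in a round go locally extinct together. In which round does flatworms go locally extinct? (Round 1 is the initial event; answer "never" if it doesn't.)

2

Round 1 — brine shrimp, nudibranchs go locally extinct (initial).
Round 2 — checking thresholds:
  flatworms: 1 of 2 neighbours ≥ 1, goes locally extinct.
  krill: 1 of 3 neighbours < 2, holds.
  mussels: 2 of 2 neighbours ≥ 1, goes locally extinct.
Round 3 — no new extinctions; cascade stops.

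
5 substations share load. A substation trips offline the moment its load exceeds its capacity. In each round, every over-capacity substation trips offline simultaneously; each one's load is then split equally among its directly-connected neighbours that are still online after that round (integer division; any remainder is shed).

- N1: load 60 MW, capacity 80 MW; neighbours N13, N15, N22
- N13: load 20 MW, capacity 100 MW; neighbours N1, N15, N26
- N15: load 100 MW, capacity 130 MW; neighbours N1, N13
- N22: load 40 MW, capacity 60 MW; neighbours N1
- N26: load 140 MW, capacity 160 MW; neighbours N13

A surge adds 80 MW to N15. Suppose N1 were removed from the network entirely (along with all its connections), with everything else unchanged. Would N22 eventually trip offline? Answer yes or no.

no

With N1 removed:
Round 1 — N15 at 180 > 130. N15 trips offline.
  N15 sheds 180 MW to N13: 180 each.
    N13: 20+180 = 200 > 100
Round 2 — N13 trips offline.
  N13 sheds 200 MW to N26: 200 each.
    N26: 140+200 = 340 > 160
Round 3 — N26 trips offline.
  N26 sheds 340 MW: no online neighbours, lost.
No further trips.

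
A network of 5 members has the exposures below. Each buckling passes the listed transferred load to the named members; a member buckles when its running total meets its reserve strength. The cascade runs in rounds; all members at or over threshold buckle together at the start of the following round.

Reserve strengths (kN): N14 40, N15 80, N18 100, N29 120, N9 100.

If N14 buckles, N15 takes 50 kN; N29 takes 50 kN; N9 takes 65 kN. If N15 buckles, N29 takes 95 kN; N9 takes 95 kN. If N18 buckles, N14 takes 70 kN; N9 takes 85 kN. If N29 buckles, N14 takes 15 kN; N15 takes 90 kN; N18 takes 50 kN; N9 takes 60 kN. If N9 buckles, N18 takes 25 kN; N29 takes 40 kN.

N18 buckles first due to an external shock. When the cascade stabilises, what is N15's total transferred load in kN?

Round 1 — N18 buckles (initial).
  N14: +70 → 70 ≥ 40
  N9: +85 → 85 < 100
Round 2 — N14 buckles.
  N15: +50 → 50 < 80
  N29: +50 → 50 < 120
  N9: +65 → 150 ≥ 100
Round 3 — N9 buckles.
  N29: +40 → 90 < 120
No further bucklings.

50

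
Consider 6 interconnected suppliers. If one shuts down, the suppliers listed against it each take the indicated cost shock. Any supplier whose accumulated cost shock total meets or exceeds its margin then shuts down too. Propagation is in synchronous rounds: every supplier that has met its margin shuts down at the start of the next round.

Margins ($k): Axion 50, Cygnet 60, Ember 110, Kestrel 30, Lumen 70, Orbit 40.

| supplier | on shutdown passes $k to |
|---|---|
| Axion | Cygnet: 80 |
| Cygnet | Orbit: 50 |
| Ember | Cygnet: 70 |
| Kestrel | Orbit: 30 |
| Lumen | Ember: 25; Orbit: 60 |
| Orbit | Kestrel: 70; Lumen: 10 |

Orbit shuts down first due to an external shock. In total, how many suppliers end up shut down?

2

Round 1 — Orbit shuts down (initial).
  Kestrel: +70 → 70 ≥ 30
  Lumen: +10 → 10 < 70
Round 2 — Kestrel shuts down.
No further shutdowns.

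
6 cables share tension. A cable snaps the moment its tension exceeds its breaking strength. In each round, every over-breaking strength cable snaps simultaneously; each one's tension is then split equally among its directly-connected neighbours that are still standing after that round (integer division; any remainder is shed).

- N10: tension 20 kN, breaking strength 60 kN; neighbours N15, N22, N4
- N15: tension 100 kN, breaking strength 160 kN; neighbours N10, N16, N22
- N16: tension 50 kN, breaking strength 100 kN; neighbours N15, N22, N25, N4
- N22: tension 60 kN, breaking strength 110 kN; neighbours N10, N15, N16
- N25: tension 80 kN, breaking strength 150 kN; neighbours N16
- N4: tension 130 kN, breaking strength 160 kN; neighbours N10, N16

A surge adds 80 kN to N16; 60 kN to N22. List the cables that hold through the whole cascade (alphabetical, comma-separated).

Round 1 — N16 at 130 > 100; N22 at 120 > 110. N16, N22 snap.
  N16 sheds 130 kN to N15, N25, N4: 43 each (1 lost).
    N15: 100+43 = 143 ≤ 160
    N25: 80+43 = 123 ≤ 150
    N4: 130+43 = 173 > 160
  N22 sheds 120 kN to N10, N15: 60 each.
    N10: 20+60 = 80 > 60
    N15: 143+60 = 203 > 160
Round 2 — N10, N15, N4 snap.
  N10 sheds 80 kN: no online neighbours, lost.
  N15 sheds 203 kN: no online neighbours, lost.
  N4 sheds 173 kN: no online neighbours, lost.
No further breaks.

N25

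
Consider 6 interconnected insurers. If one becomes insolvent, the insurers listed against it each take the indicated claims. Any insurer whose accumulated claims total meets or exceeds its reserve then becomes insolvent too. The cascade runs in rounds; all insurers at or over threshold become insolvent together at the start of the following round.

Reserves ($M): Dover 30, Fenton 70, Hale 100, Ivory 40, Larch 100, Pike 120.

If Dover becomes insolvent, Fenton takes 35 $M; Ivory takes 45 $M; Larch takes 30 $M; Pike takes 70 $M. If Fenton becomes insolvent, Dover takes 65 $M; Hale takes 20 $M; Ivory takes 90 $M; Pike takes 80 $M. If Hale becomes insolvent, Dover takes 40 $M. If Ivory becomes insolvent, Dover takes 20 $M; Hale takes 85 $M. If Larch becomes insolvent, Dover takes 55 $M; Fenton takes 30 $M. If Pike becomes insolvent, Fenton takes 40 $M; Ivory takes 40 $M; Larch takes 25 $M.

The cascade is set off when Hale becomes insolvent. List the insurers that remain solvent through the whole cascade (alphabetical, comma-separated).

Fenton, Larch, Pike

Round 1 — Hale becomes insolvent (initial).
  Dover: +40 → 40 ≥ 30
Round 2 — Dover becomes insolvent.
  Fenton: +35 → 35 < 70
  Ivory: +45 → 45 ≥ 40
  Larch: +30 → 30 < 100
  Pike: +70 → 70 < 120
Round 3 — Ivory becomes insolvent.
No further insolvencies.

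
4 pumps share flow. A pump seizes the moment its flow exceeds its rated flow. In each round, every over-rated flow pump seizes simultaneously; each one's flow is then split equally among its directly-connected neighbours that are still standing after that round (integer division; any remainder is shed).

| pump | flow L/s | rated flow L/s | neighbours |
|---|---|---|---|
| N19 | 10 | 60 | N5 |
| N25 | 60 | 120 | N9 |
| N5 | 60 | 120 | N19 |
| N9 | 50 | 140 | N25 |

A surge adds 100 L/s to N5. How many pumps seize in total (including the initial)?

Round 1 — N5 at 160 > 120. N5 seizes.
  N5 sheds 160 L/s to N19: 160 each.
    N19: 10+160 = 170 > 60
Round 2 — N19 seizes.
  N19 sheds 170 L/s: no online neighbours, lost.
No further seizures.

2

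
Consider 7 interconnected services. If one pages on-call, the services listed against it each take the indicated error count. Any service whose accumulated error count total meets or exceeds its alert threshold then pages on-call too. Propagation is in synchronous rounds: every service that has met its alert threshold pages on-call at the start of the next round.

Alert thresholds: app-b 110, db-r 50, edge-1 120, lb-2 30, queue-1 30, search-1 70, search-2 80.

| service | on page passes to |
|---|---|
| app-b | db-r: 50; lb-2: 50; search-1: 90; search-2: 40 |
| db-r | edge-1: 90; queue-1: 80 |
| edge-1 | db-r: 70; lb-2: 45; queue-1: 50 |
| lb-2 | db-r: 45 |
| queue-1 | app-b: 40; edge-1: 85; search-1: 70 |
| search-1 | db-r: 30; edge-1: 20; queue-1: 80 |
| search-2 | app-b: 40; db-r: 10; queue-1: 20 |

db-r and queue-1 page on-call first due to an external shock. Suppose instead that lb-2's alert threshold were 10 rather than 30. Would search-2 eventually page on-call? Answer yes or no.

no

With lb-2's alert threshold at 10:
Round 1 — db-r, queue-1 page on-call (initial).
  app-b: +40 → 40 < 110
  edge-1: +90+85 → 175 ≥ 120
  search-1: +70 → 70 ≥ 70
Round 2 — edge-1, search-1 page on-call.
  lb-2: +45 → 45 ≥ 10
Round 3 — lb-2 pages on-call.
No further pages.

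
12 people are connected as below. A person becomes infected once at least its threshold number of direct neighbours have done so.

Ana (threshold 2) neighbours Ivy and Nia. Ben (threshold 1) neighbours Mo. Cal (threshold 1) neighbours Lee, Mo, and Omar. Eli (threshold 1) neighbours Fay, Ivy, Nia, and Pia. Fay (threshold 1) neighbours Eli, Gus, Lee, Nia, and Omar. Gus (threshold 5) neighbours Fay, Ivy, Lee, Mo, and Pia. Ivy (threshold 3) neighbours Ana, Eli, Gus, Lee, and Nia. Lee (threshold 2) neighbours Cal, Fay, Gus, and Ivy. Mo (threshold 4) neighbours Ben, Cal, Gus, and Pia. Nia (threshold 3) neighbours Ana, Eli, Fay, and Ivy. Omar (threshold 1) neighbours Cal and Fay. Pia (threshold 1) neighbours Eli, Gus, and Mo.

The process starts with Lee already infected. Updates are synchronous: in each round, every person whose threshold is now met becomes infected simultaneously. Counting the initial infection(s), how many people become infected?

6

Round 1 — Lee becomes infected (initial).
Round 2 — checking thresholds:
  Cal: 1 of 3 neighbours ≥ 1, becomes infected.
  Fay: 1 of 5 neighbours ≥ 1, becomes infected.
  Gus: 1 of 5 neighbours < 5, not yet.
  Ivy: 1 of 5 neighbours < 3, not yet.
Round 3 — checking thresholds:
  Eli: 1 of 4 neighbours ≥ 1, becomes infected.
  Gus: 2 of 5 neighbours < 5, not yet.
  Ivy: 1 of 5 neighbours < 3, not yet.
  Mo: 1 of 4 neighbours < 4, not yet.
  Nia: 1 of 4 neighbours < 3, not yet.
  Omar: 2 of 2 neighbours ≥ 1, becomes infected.
Round 4 — checking thresholds:
  Gus: 2 of 5 neighbours < 5, not yet.
  Ivy: 2 of 5 neighbours < 3, not yet.
  Mo: 1 of 4 neighbours < 4, not yet.
  Nia: 2 of 4 neighbours < 3, not yet.
  Pia: 1 of 3 neighbours ≥ 1, becomes infected.
Round 5 — no new infections; cascade stops.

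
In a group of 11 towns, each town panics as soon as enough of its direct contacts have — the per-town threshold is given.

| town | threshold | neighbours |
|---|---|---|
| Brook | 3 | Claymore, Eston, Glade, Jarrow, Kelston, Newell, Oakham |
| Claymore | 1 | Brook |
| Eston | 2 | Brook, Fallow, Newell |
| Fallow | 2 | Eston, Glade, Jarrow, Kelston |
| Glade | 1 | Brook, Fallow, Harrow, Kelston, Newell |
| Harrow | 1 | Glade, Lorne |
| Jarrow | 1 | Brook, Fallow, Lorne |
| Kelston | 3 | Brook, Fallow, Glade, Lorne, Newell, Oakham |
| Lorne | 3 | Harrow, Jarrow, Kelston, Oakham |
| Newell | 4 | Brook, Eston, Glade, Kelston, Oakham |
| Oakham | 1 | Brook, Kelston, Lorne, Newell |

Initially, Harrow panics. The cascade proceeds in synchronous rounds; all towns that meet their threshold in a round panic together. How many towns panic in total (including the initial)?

2

Round 1 — Harrow panics (initial).
Round 2 — checking thresholds:
  Glade: 1 of 5 neighbours ≥ 1, panics.
  Lorne: 1 of 4 neighbours < 3, not yet.
Round 3 — no new panics; cascade stops.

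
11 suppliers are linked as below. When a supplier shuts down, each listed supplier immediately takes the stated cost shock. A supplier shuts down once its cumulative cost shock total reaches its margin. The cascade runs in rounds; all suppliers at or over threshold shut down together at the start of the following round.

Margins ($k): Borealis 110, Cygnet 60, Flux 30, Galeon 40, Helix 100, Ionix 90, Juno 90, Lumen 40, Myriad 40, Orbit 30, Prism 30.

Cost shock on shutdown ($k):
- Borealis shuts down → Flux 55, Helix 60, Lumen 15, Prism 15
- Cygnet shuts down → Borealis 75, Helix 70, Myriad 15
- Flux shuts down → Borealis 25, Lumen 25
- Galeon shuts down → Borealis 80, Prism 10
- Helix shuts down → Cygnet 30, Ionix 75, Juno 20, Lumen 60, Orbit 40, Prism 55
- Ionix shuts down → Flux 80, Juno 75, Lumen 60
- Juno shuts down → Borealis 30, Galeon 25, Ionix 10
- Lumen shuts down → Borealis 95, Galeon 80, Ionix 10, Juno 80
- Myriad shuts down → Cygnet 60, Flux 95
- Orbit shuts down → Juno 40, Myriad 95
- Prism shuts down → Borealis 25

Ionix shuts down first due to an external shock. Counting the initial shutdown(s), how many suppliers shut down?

Round 1 — Ionix shuts down (initial).
  Flux: +80 → 80 ≥ 30
  Juno: +75 → 75 < 90
  Lumen: +60 → 60 ≥ 40
Round 2 — Flux, Lumen shut down.
  Borealis: +25+95 → 120 ≥ 110
  Galeon: +80 → 80 ≥ 40
  Juno: +80 → 155 ≥ 90
Round 3 — Borealis, Galeon, Juno shut down.
  Helix: +60 → 60 < 100
  Prism: +15+10 → 25 < 30
No further shutdowns.

6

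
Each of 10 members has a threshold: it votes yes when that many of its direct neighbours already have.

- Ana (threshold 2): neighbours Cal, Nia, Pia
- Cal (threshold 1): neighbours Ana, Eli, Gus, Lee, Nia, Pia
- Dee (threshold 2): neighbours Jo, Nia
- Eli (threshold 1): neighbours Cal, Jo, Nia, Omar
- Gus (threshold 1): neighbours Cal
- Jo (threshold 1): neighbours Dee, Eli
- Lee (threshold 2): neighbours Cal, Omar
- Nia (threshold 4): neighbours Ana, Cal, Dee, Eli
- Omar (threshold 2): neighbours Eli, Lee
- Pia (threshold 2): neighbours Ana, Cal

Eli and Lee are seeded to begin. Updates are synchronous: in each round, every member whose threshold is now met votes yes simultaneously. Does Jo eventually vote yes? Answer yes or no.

Round 1 — Eli, Lee vote yes (initial).
Round 2 — checking thresholds:
  Cal: 2 of 6 neighbours ≥ 1, votes yes.
  Jo: 1 of 2 neighbours ≥ 1, votes yes.
  Nia: 1 of 4 neighbours < 4, not yet.
  Omar: 2 of 2 neighbours ≥ 2, votes yes.
Round 3 — checking thresholds:
  Ana: 1 of 3 neighbours < 2, not yet.
  Dee: 1 of 2 neighbours < 2, not yet.
  Gus: 1 of 1 neighbours ≥ 1, votes yes.
  Nia: 2 of 4 neighbours < 4, not yet.
  Pia: 1 of 2 neighbours < 2, not yet.
Round 4 — no new yes votes; cascade stops.

yes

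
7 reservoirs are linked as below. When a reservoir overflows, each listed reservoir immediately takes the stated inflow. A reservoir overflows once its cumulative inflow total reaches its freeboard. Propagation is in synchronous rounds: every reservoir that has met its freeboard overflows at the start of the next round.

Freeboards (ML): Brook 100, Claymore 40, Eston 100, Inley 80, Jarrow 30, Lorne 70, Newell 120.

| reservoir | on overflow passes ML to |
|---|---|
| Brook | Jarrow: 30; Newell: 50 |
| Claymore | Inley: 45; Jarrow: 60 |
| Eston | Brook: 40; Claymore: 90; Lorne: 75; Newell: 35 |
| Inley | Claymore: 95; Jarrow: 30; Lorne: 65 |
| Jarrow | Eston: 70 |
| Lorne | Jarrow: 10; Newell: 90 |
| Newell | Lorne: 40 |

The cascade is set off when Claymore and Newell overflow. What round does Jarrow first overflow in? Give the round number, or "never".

2

Round 1 — Claymore, Newell overflow (initial).
  Inley: +45 → 45 < 80
  Jarrow: +60 → 60 ≥ 30
  Lorne: +40 → 40 < 70
Round 2 — Jarrow overflows.
  Eston: +70 → 70 < 100
No further overflows.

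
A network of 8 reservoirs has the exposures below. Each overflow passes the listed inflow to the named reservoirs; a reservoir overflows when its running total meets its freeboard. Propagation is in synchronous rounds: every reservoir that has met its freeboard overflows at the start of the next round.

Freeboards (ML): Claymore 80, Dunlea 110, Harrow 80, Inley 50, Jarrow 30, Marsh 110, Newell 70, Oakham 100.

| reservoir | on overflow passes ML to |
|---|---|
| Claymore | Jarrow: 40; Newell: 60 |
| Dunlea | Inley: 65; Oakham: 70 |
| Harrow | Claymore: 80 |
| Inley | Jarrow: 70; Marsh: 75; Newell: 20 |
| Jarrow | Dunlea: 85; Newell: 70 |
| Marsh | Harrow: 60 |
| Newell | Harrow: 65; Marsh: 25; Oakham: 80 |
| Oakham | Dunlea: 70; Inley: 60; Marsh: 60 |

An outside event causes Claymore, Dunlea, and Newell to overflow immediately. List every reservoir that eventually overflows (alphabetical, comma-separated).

Claymore, Dunlea, Harrow, Inley, Jarrow, Marsh, Newell, Oakham

Round 1 — Claymore, Dunlea, Newell overflow (initial).
  Harrow: +65 → 65 < 80
  Inley: +65 → 65 ≥ 50
  Jarrow: +40 → 40 ≥ 30
  Marsh: +25 → 25 < 110
  Oakham: +70+80 → 150 ≥ 100
Round 2 — Inley, Jarrow, Oakham overflow.
  Marsh: +75+60 → 160 ≥ 110
Round 3 — Marsh overflows.
  Harrow: +60 → 125 ≥ 80
Round 4 — Harrow overflows.
No further overflows.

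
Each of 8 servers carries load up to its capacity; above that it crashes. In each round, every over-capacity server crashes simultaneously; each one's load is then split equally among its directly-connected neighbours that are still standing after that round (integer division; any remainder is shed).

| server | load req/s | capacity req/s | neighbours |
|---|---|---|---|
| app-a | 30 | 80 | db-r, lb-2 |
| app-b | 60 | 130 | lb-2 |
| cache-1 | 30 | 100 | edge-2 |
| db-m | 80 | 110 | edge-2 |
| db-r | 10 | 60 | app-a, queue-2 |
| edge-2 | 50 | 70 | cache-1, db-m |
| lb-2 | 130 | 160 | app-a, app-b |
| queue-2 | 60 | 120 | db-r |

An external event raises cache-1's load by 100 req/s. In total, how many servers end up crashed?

Round 1 — cache-1 at 130 > 100. cache-1 crashes.
  cache-1 sheds 130 req/s to edge-2: 130 each.
    edge-2: 50+130 = 180 > 70
Round 2 — edge-2 crashes.
  edge-2 sheds 180 req/s to db-m: 180 each.
    db-m: 80+180 = 260 > 110
Round 3 — db-m crashes.
  db-m sheds 260 req/s: no online neighbours, lost.
No further crashes.

3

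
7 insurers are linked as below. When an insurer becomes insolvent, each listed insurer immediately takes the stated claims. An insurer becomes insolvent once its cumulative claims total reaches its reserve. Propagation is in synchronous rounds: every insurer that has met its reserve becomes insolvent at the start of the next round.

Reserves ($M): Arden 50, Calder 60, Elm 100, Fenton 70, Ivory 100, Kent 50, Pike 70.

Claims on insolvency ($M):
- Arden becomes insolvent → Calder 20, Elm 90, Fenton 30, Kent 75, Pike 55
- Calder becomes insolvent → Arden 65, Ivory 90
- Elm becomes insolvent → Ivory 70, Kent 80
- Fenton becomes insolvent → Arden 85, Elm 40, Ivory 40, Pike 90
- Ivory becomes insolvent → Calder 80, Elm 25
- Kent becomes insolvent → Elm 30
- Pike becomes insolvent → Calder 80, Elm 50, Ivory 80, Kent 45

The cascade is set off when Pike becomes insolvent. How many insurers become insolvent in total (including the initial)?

Round 1 — Pike becomes insolvent (initial).
  Calder: +80 → 80 ≥ 60
  Elm: +50 → 50 < 100
  Ivory: +80 → 80 < 100
  Kent: +45 → 45 < 50
Round 2 — Calder becomes insolvent.
  Arden: +65 → 65 ≥ 50
  Ivory: +90 → 170 ≥ 100
Round 3 — Arden, Ivory become insolvent.
  Elm: +90+25 → 165 ≥ 100
  Fenton: +30 → 30 < 70
  Kent: +75 → 120 ≥ 50
Round 4 — Elm, Kent become insolvent.
No further insolvencies.

6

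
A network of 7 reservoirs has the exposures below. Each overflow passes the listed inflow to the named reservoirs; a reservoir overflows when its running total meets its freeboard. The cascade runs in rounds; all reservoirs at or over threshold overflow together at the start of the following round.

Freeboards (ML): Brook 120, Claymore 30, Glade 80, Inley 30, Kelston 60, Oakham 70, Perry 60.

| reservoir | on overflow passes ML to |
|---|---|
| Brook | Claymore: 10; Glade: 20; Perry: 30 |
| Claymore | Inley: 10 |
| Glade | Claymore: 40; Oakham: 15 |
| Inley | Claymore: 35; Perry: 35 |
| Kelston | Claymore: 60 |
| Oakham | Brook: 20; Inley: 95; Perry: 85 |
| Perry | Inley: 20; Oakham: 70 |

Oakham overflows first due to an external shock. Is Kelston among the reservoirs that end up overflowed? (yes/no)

no

Round 1 — Oakham overflows (initial).
  Brook: +20 → 20 < 120
  Inley: +95 → 95 ≥ 30
  Perry: +85 → 85 ≥ 60
Round 2 — Inley, Perry overflow.
  Claymore: +35 → 35 ≥ 30
Round 3 — Claymore overflows.
No further overflows.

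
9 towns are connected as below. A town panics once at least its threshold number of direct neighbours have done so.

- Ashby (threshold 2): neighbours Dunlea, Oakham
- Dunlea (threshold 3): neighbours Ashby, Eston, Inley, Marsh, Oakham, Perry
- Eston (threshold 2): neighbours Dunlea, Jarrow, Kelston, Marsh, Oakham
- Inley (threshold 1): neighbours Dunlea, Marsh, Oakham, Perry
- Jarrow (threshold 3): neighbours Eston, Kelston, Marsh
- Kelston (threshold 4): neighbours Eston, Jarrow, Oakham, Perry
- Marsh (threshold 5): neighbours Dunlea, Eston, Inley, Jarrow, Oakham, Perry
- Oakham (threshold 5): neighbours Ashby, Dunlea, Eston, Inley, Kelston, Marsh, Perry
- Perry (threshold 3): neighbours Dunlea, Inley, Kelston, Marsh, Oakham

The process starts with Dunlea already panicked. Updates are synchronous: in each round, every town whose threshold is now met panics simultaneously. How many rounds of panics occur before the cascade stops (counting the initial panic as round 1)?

2

Round 1 — Dunlea panics (initial).
Round 2 — checking thresholds:
  Ashby: 1 of 2 neighbours < 2, below threshold.
  Eston: 1 of 5 neighbours < 2, below threshold.
  Inley: 1 of 4 neighbours ≥ 1, panics.
  Marsh: 1 of 6 neighbours < 5, below threshold.
  Oakham: 1 of 7 neighbours < 5, below threshold.
  Perry: 1 of 5 neighbours < 3, below threshold.
Round 3 — no new panics; cascade stops.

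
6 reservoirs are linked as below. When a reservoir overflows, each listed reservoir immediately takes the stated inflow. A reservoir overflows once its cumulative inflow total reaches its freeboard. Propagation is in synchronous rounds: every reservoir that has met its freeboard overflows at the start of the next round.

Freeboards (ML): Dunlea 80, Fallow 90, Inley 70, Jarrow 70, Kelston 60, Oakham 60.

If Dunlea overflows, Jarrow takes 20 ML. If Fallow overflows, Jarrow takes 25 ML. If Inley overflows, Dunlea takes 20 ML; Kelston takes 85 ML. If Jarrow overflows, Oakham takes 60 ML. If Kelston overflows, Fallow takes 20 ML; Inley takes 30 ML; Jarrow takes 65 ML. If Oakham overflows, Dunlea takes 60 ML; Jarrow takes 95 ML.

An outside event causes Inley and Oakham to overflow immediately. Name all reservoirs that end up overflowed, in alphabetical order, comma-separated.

Dunlea, Inley, Jarrow, Kelston, Oakham

Round 1 — Inley, Oakham overflow (initial).
  Dunlea: +20+60 → 80 ≥ 80
  Jarrow: +95 → 95 ≥ 70
  Kelston: +85 → 85 ≥ 60
Round 2 — Dunlea, Jarrow, Kelston overflow.
  Fallow: +20 → 20 < 90
No further overflows.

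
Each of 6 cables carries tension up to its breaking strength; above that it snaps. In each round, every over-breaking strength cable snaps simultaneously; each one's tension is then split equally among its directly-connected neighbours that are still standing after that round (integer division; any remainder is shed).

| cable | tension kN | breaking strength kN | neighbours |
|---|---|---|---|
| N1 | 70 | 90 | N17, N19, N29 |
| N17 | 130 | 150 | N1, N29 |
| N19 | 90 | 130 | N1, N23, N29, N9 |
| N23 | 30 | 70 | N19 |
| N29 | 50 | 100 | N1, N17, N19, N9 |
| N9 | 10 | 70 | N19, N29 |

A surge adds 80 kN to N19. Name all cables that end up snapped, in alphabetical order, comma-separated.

N1, N17, N19, N23, N29, N9

Round 1 — N19 at 170 > 130. N19 snaps.
  N19 sheds 170 kN to N1, N23, N29, N9: 42 each (2 lost).
    N1: 70+42 = 112 > 90
    N23: 30+42 = 72 > 70
    N29: 50+42 = 92 ≤ 100
    N9: 10+42 = 52 ≤ 70
Round 2 — N1, N23 snap.
  N1 sheds 112 kN to N17, N29: 56 each.
    N17: 130+56 = 186 > 150
    N29: 92+56 = 148 > 100
  N23 sheds 72 kN: no online neighbours, lost.
Round 3 — N17, N29 snap.
  N17 sheds 186 kN: no online neighbours, lost.
  N29 sheds 148 kN to N9: 148 each.
    N9: 52+148 = 200 > 70
Round 4 — N9 snaps.
  N9 sheds 200 kN: no online neighbours, lost.
No further breaks.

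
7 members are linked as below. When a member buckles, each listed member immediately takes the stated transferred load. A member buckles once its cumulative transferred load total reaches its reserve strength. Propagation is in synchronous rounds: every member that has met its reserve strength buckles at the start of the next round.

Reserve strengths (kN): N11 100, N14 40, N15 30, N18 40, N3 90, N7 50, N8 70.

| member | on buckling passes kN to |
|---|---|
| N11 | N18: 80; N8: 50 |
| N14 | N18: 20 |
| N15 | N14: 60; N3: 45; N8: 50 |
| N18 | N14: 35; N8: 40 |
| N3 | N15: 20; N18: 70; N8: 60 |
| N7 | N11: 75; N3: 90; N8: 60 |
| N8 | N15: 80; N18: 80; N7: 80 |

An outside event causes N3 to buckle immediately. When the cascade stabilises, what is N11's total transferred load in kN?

Round 1 — N3 buckles (initial).
  N15: +20 → 20 < 30
  N18: +70 → 70 ≥ 40
  N8: +60 → 60 < 70
Round 2 — N18 buckles.
  N14: +35 → 35 < 40
  N8: +40 → 100 ≥ 70
Round 3 — N8 buckles.
  N15: +80 → 100 ≥ 30
  N7: +80 → 80 ≥ 50
Round 4 — N15, N7 buckle.
  N11: +75 → 75 < 100
  N14: +60 → 95 ≥ 40
Round 5 — N14 buckles.
No further bucklings.

75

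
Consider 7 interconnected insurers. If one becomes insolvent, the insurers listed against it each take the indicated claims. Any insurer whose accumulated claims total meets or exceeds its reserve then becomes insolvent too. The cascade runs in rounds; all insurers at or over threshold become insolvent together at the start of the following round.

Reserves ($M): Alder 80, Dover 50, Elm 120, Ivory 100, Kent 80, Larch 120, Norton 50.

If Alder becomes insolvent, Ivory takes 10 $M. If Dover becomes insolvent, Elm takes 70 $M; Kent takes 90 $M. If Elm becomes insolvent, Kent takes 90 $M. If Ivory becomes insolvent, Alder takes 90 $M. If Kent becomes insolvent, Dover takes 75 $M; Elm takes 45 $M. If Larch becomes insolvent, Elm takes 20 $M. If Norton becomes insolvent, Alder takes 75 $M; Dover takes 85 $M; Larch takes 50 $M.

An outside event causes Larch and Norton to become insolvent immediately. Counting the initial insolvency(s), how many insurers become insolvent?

Round 1 — Larch, Norton become insolvent (initial).
  Alder: +75 → 75 < 80
  Dover: +85 → 85 ≥ 50
  Elm: +20 → 20 < 120
Round 2 — Dover becomes insolvent.
  Elm: +70 → 90 < 120
  Kent: +90 → 90 ≥ 80
Round 3 — Kent becomes insolvent.
  Elm: +45 → 135 ≥ 120
Round 4 — Elm becomes insolvent.
No further insolvencies.

5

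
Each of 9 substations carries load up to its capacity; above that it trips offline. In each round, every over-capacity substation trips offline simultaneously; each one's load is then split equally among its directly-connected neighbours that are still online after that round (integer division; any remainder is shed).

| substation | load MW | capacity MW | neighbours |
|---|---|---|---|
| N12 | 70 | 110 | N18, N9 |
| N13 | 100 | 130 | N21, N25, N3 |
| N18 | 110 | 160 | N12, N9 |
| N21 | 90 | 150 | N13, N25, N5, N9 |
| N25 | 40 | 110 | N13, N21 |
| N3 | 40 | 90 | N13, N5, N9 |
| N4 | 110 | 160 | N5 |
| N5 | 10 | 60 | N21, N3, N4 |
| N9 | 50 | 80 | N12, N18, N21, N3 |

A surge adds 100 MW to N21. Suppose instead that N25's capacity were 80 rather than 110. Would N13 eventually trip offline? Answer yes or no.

yes

With N25's capacity at 80:
Round 1 — N21 at 190 > 150. N21 trips offline.
  N21 sheds 190 MW to N13, N25, N5, N9: 47 each (2 lost).
    N13: 100+47 = 147 > 130
    N25: 40+47 = 87 > 80
    N5: 10+47 = 57 ≤ 60
    N9: 50+47 = 97 > 80
Round 2 — N13, N25, N9 trip offline.
  N13 sheds 147 MW to N3: 147 each.
    N3: 40+147 = 187 > 90
  N25 sheds 87 MW: no online neighbours, lost.
  N9 sheds 97 MW to N12, N18, N3: 32 each (1 lost).
    N12: 70+32 = 102 ≤ 110
    N18: 110+32 = 142 ≤ 160
    N3: 187+32 = 219 > 90
Round 3 — N3 trips offline.
  N3 sheds 219 MW to N5: 219 each.
    N5: 57+219 = 276 > 60
Round 4 — N5 trips offline.
  N5 sheds 276 MW to N4: 276 each.
    N4: 110+276 = 386 > 160
Round 5 — N4 trips offline.
  N4 sheds 386 MW: no online neighbours, lost.
No further trips.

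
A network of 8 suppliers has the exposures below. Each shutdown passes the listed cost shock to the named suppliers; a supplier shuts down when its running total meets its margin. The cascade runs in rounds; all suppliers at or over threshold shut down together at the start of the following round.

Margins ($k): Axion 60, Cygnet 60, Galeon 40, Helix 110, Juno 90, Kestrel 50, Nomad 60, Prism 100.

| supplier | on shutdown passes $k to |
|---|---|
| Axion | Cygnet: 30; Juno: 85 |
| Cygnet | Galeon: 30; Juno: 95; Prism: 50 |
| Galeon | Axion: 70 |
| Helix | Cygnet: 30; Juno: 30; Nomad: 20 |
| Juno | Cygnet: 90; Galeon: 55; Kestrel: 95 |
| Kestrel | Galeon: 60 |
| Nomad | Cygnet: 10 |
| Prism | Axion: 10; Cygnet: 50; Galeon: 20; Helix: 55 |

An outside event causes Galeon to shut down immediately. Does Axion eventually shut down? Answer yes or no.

Round 1 — Galeon shuts down (initial).
  Axion: +70 → 70 ≥ 60
Round 2 — Axion shuts down.
  Cygnet: +30 → 30 < 60
  Juno: +85 → 85 < 90
No further shutdowns.

yes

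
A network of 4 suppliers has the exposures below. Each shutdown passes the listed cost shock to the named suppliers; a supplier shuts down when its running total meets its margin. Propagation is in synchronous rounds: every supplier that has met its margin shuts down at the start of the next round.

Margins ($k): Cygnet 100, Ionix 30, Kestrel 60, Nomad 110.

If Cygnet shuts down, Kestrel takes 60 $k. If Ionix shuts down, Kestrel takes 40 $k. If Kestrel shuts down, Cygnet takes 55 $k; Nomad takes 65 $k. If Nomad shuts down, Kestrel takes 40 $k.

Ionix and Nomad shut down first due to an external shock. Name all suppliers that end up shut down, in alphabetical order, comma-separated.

Ionix, Kestrel, Nomad

Round 1 — Ionix, Nomad shut down (initial).
  Kestrel: +40+40 → 80 ≥ 60
Round 2 — Kestrel shuts down.
  Cygnet: +55 → 55 < 100
No further shutdowns.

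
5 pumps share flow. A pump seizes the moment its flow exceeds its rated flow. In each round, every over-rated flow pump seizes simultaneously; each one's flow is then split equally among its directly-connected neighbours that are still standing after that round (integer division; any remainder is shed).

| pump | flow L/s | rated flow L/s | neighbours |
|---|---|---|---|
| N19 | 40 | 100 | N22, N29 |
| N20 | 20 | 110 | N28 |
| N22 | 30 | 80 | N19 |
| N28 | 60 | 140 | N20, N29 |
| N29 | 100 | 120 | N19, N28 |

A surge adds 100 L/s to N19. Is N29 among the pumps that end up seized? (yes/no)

yes

Round 1 — N19 at 140 > 100. N19 seizes.
  N19 sheds 140 L/s to N22, N29: 70 each.
    N22: 30+70 = 100 > 80
    N29: 100+70 = 170 > 120
Round 2 — N22, N29 seize.
  N22 sheds 100 L/s: no online neighbours, lost.
  N29 sheds 170 L/s to N28: 170 each.
    N28: 60+170 = 230 > 140
Round 3 — N28 seizes.
  N28 sheds 230 L/s to N20: 230 each.
    N20: 20+230 = 250 > 110
Round 4 — N20 seizes.
  N20 sheds 250 L/s: no online neighbours, lost.
No further seizures.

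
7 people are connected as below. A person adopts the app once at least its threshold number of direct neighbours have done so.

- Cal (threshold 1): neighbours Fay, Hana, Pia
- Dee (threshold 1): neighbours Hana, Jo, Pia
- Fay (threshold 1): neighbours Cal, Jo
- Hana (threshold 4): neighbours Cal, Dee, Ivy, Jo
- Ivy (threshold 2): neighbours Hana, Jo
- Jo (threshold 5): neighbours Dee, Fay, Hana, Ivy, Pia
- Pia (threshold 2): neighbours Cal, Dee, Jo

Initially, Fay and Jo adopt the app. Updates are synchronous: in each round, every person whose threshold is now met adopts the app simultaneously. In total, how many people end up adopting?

5

Round 1 — Fay, Jo adopt the app (initial).
Round 2 — checking thresholds:
  Cal: 1 of 3 neighbours ≥ 1, adopts the app.
  Dee: 1 of 3 neighbours ≥ 1, adopts the app.
  Hana: 1 of 4 neighbours < 4, below threshold.
  Ivy: 1 of 2 neighbours < 2, below threshold.
  Pia: 1 of 3 neighbours < 2, below threshold.
Round 3 — checking thresholds:
  Hana: 3 of 4 neighbours < 4, below threshold.
  Ivy: 1 of 2 neighbours < 2, below threshold.
  Pia: 3 of 3 neighbours ≥ 2, adopts the app.
Round 4 — no new adoptions; cascade stops.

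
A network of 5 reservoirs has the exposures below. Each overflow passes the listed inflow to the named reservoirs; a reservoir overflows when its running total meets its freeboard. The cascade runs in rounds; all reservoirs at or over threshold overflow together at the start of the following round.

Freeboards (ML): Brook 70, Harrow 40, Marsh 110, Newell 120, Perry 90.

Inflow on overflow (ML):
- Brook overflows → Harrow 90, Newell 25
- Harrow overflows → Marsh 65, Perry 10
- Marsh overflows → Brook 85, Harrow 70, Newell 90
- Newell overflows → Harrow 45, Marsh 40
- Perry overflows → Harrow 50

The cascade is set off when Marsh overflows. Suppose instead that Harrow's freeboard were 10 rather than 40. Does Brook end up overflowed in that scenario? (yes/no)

With Harrow's freeboard at 10:
Round 1 — Marsh overflows (initial).
  Brook: +85 → 85 ≥ 70
  Harrow: +70 → 70 ≥ 10
  Newell: +90 → 90 < 120
Round 2 — Brook, Harrow overflow.
  Newell: +25 → 115 < 120
  Perry: +10 → 10 < 90
No further overflows.

yes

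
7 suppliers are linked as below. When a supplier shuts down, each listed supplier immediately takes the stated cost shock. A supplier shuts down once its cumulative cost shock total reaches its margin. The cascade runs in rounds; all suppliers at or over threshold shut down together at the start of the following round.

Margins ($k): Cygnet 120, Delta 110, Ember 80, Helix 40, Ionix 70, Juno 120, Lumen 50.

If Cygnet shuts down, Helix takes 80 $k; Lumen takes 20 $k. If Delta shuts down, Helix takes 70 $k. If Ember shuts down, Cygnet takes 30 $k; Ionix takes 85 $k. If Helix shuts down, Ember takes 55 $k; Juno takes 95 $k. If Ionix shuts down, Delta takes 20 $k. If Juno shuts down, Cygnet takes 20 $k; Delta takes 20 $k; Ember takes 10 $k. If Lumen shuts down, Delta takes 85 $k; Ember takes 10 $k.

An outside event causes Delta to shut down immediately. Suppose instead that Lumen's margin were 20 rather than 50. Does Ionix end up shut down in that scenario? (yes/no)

no

With Lumen's margin at 20:
Round 1 — Delta shuts down (initial).
  Helix: +70 → 70 ≥ 40
Round 2 — Helix shuts down.
  Ember: +55 → 55 < 80
  Juno: +95 → 95 < 120
No further shutdowns.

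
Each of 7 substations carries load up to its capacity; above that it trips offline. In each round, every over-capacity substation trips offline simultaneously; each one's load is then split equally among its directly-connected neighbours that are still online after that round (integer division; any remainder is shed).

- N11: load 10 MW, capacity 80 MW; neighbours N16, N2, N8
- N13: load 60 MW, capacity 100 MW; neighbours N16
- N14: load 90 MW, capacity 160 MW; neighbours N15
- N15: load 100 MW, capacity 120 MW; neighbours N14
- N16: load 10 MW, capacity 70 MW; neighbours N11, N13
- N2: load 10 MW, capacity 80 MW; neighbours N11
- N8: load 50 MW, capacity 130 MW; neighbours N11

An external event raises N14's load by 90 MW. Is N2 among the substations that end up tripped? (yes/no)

Round 1 — N14 at 180 > 160. N14 trips offline.
  N14 sheds 180 MW to N15: 180 each.
    N15: 100+180 = 280 > 120
Round 2 — N15 trips offline.
  N15 sheds 280 MW: no online neighbours, lost.
No further trips.

no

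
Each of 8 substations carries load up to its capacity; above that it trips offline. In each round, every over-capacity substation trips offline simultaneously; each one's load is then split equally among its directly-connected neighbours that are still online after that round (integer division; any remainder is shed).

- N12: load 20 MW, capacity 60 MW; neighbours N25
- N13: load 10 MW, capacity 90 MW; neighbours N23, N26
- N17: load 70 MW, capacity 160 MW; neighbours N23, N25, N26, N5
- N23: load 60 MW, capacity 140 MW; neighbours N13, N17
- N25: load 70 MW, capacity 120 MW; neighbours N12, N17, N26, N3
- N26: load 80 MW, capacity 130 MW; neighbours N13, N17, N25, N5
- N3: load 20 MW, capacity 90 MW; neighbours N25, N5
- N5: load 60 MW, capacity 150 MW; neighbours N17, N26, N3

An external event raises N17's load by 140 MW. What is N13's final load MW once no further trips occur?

76

Round 1 — N17 at 210 > 160. N17 trips offline.
  N17 sheds 210 MW to N23, N25, N26, N5: 52 each (2 lost).
    N23: 60+52 = 112 ≤ 140
    N25: 70+52 = 122 > 120
    N26: 80+52 = 132 > 130
    N5: 60+52 = 112 ≤ 150
Round 2 — N25, N26 trip offline.
  N25 sheds 122 MW to N12, N3: 61 each.
    N12: 20+61 = 81 > 60
    N3: 20+61 = 81 ≤ 90
  N26 sheds 132 MW to N13, N5: 66 each.
    N13: 10+66 = 76 ≤ 90
    N5: 112+66 = 178 > 150
Round 3 — N12, N5 trip offline.
  N12 sheds 81 MW: no online neighbours, lost.
  N5 sheds 178 MW to N3: 178 each.
    N3: 81+178 = 259 > 90
Round 4 — N3 trips offline.
  N3 sheds 259 MW: no online neighbours, lost.
No further trips.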